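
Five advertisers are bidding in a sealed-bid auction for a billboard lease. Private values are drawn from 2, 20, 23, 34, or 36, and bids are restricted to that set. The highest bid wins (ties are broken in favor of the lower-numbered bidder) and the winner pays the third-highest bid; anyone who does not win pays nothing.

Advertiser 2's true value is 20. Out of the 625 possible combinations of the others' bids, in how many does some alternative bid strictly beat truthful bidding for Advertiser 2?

12

Others bid (2, 2, 2, 23): truth gives 0; bid 23 gives 18 > 0. Violating.
Others bid (2, 2, 2, 34): truth gives 0; bid 34 gives 18 > 0. Violating.
Others bid (2, 2, 2, 36): truth gives 0; bid 36 gives 18 > 0. Violating.
Others bid (2, 2, 23, 2): truth gives 0; bid 23 gives 18 > 0. Violating.
Others bid (2, 2, 2, 2): truth gives 18; no alternative beats it.
Others bid (2, 2, 2, 20): truth gives 18; no alternative beats it.
(Checking all 625 profiles: 12 have a profitable deviation, 613 do not.)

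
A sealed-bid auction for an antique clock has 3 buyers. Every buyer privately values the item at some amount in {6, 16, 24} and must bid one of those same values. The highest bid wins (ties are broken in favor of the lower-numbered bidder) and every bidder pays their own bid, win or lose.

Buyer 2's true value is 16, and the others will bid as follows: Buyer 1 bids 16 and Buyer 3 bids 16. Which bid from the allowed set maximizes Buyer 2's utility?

Bid 6: loses but pays 6, utility -6.
Bid 16: loses but pays 16, utility -16.
Bid 24: wins, pays 24, utility 16 - 24 = -8.
The best choice is 6 with utility -6.

6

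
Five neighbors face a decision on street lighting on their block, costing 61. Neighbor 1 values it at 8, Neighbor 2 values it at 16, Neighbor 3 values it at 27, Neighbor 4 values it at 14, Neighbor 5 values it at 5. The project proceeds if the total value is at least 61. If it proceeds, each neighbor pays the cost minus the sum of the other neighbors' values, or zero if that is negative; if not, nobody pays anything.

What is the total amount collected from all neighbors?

30

Total value 70 ≥ cost 61, so it is built.
Neighbor 1: others sum to 62; max(0, 61 - 62) = 0.
Neighbor 2: others sum to 54; max(0, 61 - 54) = 7.
Neighbor 3: others sum to 43; max(0, 61 - 43) = 18.
Neighbor 4: others sum to 56; max(0, 61 - 56) = 5.
Neighbor 5: others sum to 65; max(0, 61 - 65) = 0.
Total collected = 0 + 7 + 18 + 5 + 0 = 30.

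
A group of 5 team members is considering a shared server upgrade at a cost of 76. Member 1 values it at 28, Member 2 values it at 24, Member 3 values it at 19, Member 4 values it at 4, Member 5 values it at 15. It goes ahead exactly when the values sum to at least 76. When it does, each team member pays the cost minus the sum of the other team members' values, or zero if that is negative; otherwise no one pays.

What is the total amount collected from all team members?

Total value 90 ≥ cost 76, so it is built.
Member 1: others sum to 62; max(0, 76 - 62) = 14.
Member 2: others sum to 66; max(0, 76 - 66) = 10.
Member 3: others sum to 71; max(0, 76 - 71) = 5.
Member 4: others sum to 86; max(0, 76 - 86) = 0.
Member 5: others sum to 75; max(0, 76 - 75) = 1.
Total collected = 14 + 10 + 5 + 0 + 1 = 30.

30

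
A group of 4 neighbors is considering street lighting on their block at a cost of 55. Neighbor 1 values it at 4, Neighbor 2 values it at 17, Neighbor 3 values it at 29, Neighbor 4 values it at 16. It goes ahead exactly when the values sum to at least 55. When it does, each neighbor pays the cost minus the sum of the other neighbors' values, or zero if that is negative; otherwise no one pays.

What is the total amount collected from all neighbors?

Total value 66 ≥ cost 55, so it is built.
Neighbor 1: others sum to 62; max(0, 55 - 62) = 0.
Neighbor 2: others sum to 49; max(0, 55 - 49) = 6.
Neighbor 3: others sum to 37; max(0, 55 - 37) = 18.
Neighbor 4: others sum to 50; max(0, 55 - 50) = 5.
Total collected = 0 + 6 + 18 + 5 = 29.

29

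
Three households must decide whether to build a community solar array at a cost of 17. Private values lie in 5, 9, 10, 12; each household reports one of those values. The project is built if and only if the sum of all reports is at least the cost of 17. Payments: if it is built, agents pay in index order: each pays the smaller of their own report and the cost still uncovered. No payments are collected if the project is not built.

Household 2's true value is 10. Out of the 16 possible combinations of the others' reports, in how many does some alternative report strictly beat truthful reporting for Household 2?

Others report (5, 5): truth gives 0; report 9 gives 1 > 0. Violating.
Others report (5, 9): truth gives 0; report 5 gives 5 > 0. Violating.
Others report (5, 10): truth gives 0; report 5 gives 5 > 0. Violating.
Others report (5, 12): truth gives 0; report 5 gives 5 > 0. Violating.
Others report (12, 5): truth gives 5; no alternative beats it.
Others report (12, 9): truth gives 5; no alternative beats it.
(Checking all 16 profiles: 12 have a profitable deviation, 4 do not.)

12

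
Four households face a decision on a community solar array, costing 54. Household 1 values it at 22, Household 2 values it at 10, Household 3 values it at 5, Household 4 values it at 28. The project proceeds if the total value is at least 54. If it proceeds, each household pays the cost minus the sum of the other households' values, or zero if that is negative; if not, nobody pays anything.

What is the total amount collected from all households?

28

Total value 65 ≥ cost 54, so it is built.
Household 1: others sum to 43; max(0, 54 - 43) = 11.
Household 2: others sum to 55; max(0, 54 - 55) = 0.
Household 3: others sum to 60; max(0, 54 - 60) = 0.
Household 4: others sum to 37; max(0, 54 - 37) = 17.
Total collected = 11 + 0 + 0 + 17 = 28.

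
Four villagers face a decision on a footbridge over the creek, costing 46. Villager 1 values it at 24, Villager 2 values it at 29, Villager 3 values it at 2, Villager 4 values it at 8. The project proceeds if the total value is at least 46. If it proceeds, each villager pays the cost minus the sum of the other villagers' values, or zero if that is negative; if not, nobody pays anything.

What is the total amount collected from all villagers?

19

Total value 63 ≥ cost 46, so it is built.
Villager 1: others sum to 39; max(0, 46 - 39) = 7.
Villager 2: others sum to 34; max(0, 46 - 34) = 12.
Villager 3: others sum to 61; max(0, 46 - 61) = 0.
Villager 4: others sum to 55; max(0, 46 - 55) = 0.
Total collected = 7 + 12 + 0 + 0 = 19.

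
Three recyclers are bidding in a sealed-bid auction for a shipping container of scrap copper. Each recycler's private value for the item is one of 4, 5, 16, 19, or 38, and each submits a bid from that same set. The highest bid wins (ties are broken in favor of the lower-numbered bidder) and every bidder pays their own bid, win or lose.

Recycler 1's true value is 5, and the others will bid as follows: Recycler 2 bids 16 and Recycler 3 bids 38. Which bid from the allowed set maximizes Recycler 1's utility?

4

Bid 4: loses but pays 4, utility -4.
Bid 5: loses but pays 5, utility -5.
Bid 16: loses but pays 16, utility -16.
Bid 19: loses but pays 19, utility -19.
Bid 38: wins, pays 38, utility 5 - 38 = -33.
The best choice is 4 with utility -4.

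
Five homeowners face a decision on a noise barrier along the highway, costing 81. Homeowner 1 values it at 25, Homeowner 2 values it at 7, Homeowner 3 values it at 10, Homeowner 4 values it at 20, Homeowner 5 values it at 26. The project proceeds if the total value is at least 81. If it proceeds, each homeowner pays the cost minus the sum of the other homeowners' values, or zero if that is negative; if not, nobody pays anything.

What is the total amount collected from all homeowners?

Total value 88 ≥ cost 81, so it is built.
Homeowner 1: others sum to 63; max(0, 81 - 63) = 18.
Homeowner 2: others sum to 81; max(0, 81 - 81) = 0.
Homeowner 3: others sum to 78; max(0, 81 - 78) = 3.
Homeowner 4: others sum to 68; max(0, 81 - 68) = 13.
Homeowner 5: others sum to 62; max(0, 81 - 62) = 19.
Total collected = 18 + 0 + 3 + 13 + 19 = 53.

53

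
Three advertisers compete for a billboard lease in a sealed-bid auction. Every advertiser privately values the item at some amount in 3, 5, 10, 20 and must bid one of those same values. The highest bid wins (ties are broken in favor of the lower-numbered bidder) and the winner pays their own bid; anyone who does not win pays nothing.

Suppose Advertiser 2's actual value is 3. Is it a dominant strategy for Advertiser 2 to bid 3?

Yes

Check each profile of the others' bids and compare truth against every alternative bid.
Others bid (3, 3): truth gives 0, best alternative gives -2.
Others bid (3, 5): truth gives 0, best alternative gives -2.
Others bid (3, 10): truth gives 0, best alternative gives 0.
Others bid (3, 20): truth gives 0, best alternative gives 0.
Others bid (5, 3): truth gives 0, best alternative gives 0.
Others bid (5, 5): truth gives 0, best alternative gives 0.
(Remaining 10 profiles checked similarly; truth is weakly best in each.)
In every case the truthful bid is at least as good as any alternative, so it is a dominant strategy.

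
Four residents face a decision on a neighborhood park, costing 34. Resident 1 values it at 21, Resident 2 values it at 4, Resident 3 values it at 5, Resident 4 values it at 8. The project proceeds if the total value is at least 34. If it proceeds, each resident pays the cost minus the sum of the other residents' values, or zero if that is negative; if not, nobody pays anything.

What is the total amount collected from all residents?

Total value 38 ≥ cost 34, so it is built.
Resident 1: others sum to 17; max(0, 34 - 17) = 17.
Resident 2: others sum to 34; max(0, 34 - 34) = 0.
Resident 3: others sum to 33; max(0, 34 - 33) = 1.
Resident 4: others sum to 30; max(0, 34 - 30) = 4.
Total collected = 17 + 0 + 1 + 4 = 22.

22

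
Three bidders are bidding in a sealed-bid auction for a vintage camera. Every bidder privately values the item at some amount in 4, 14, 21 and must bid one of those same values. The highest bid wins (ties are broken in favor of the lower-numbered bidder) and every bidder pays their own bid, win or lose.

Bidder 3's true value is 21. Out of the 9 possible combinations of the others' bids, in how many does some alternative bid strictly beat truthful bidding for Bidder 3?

Others bid (4, 4): truth gives 0; bid 14 gives 7 > 0. Violating.
Others bid (4, 21): truth gives -21; bid 4 gives -4 > -21. Violating.
Others bid (14, 21): truth gives -21; bid 4 gives -4 > -21. Violating.
Others bid (21, 4): truth gives -21; bid 4 gives -4 > -21. Violating.
Others bid (4, 14): truth gives 0; no alternative beats it.
Others bid (14, 4): truth gives 0; no alternative beats it.
(Checking all 9 profiles: 6 have a profitable deviation, 3 do not.)

6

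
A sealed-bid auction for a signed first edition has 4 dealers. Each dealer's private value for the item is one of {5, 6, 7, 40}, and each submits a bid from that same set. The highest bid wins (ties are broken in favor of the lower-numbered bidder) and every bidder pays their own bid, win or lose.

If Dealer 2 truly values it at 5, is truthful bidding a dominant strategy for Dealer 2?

Consider the case where Dealer 1 bids 5, Dealer 3 bids 5 and Dealer 4 bids 5.
Truthful bid 5: loses but pays 5, utility -5.
Bid 6 instead: wins, pays 6, utility 5 - 6 = -1.
Since -1 > -5, bidding 6 is strictly better here, so truthful bidding is not dominant.

No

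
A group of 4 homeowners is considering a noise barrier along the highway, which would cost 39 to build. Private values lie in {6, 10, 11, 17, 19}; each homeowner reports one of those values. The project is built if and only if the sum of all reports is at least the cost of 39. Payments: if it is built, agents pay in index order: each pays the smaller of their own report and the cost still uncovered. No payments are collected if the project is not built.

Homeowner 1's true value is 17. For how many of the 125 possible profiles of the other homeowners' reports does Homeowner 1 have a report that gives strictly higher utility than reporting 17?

Others report (6, 6, 17): truth gives 0; report 10 gives 7 > 0. Violating.
Others report (6, 6, 19): truth gives 0; report 10 gives 7 > 0. Violating.
Others report (6, 10, 17): truth gives 0; report 6 gives 11 > 0. Violating.
Others report (6, 10, 19): truth gives 0; report 6 gives 11 > 0. Violating.
Others report (6, 6, 6): truth gives 0; no alternative beats it.
Others report (6, 6, 10): truth gives 0; no alternative beats it.
(Checking all 125 profiles: 109 have a profitable deviation, 16 do not.)

109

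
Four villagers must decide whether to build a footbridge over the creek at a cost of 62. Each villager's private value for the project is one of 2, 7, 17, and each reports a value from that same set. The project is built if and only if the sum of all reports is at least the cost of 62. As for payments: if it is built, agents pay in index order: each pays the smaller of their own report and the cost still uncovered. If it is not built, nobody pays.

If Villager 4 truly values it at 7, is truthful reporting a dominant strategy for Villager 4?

Check each profile of the others' reports and compare truth against every alternative report.
Others report (2, 2, 2): truth gives 0, best alternative gives 0.
Others report (2, 2, 7): truth gives 0, best alternative gives 0.
Others report (2, 2, 17): truth gives 0, best alternative gives 0.
Others report (2, 7, 2): truth gives 0, best alternative gives 0.
Others report (2, 7, 7): truth gives 0, best alternative gives 0.
Others report (2, 7, 17): truth gives 0, best alternative gives 0.
(Remaining 21 profiles checked similarly; truth is weakly best in each.)
In every case the truthful report is at least as good as any alternative, so it is a dominant strategy.

Yes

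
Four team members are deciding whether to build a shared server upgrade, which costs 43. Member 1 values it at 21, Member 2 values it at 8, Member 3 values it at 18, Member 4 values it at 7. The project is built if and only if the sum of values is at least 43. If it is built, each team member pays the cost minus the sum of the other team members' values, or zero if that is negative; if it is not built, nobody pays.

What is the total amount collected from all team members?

17

Total value 54 ≥ cost 43, so it is built.
Member 1: others sum to 33; max(0, 43 - 33) = 10.
Member 2: others sum to 46; max(0, 43 - 46) = 0.
Member 3: others sum to 36; max(0, 43 - 36) = 7.
Member 4: others sum to 47; max(0, 43 - 47) = 0.
Total collected = 10 + 0 + 7 + 0 = 17.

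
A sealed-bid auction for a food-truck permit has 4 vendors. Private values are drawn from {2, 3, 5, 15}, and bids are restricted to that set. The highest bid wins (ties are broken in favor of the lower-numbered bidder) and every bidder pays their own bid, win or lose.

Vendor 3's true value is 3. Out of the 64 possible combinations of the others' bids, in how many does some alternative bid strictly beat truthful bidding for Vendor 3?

Others bid (2, 2, 5): truth gives -3; bid 2 gives -2 > -3. Violating.
Others bid (2, 2, 15): truth gives -3; bid 2 gives -2 > -3. Violating.
Others bid (2, 3, 2): truth gives -3; bid 2 gives -2 > -3. Violating.
Others bid (2, 3, 3): truth gives -3; bid 2 gives -2 > -3. Violating.
Others bid (2, 2, 2): truth gives 0; no alternative beats it.
Others bid (2, 2, 3): truth gives 0; no alternative beats it.
(Checking all 64 profiles: 62 have a profitable deviation, 2 do not.)

62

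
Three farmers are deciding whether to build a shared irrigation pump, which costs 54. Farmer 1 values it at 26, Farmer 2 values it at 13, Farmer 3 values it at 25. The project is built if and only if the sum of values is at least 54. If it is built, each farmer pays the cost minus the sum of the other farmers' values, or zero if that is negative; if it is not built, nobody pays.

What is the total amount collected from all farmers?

34

Total value 64 ≥ cost 54, so it is built.
Farmer 1: others sum to 38; max(0, 54 - 38) = 16.
Farmer 2: others sum to 51; max(0, 54 - 51) = 3.
Farmer 3: others sum to 39; max(0, 54 - 39) = 15.
Total collected = 16 + 3 + 15 = 34.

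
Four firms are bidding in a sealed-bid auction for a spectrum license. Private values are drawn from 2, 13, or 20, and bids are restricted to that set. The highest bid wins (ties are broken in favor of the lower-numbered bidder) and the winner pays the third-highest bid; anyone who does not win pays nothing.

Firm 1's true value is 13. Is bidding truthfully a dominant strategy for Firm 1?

No

Consider the case where Firm 2 bids 2, Firm 3 bids 2 and Firm 4 bids 20.
Truthful bid 13: loses, pays 0, utility 0.
Bid 20 instead: wins, pays 2, utility 13 - 2 = 11.
Since 11 > 0, bidding 20 is strictly better here, so truthful bidding is not dominant.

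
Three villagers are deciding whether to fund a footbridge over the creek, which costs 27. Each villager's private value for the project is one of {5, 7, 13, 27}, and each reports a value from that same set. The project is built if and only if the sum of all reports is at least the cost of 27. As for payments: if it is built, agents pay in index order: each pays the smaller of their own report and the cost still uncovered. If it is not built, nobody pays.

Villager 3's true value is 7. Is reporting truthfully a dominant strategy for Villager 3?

Yes

Check each profile of the others' reports and compare truth against every alternative report.
Others report (5, 27): truth gives 7, best alternative gives 7.
Others report (7, 27): truth gives 7, best alternative gives 7.
Others report (13, 27): truth gives 7, best alternative gives 7.
Others report (27, 5): truth gives 7, best alternative gives 7.
Others report (27, 7): truth gives 7, best alternative gives 7.
Others report (27, 13): truth gives 7, best alternative gives 7.
(Remaining 10 profiles checked similarly; truth is weakly best in each.)
In every case the truthful report is at least as good as any alternative, so it is a dominant strategy.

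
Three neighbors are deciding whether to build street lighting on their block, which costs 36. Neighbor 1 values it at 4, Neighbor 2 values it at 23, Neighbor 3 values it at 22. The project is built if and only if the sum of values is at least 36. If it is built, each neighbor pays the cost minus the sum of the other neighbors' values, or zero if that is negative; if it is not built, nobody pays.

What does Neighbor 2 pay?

Total value 49 ≥ cost 36, so the project is built.
The other neighbors' values sum to 26.
Cost minus that sum is 36 - 26 = 10.

10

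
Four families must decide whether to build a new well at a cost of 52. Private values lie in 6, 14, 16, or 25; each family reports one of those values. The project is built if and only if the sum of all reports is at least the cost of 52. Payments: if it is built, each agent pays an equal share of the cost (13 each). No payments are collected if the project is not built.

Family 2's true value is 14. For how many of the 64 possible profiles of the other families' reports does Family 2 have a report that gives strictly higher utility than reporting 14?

15

Others report (6, 6, 16): truth gives 0; report 25 gives 1 > 0. Violating.
Others report (6, 6, 25): truth gives 0; report 16 gives 1 > 0. Violating.
Others report (6, 14, 14): truth gives 0; report 25 gives 1 > 0. Violating.
Others report (6, 14, 16): truth gives 0; report 16 gives 1 > 0. Violating.
Others report (6, 6, 6): truth gives 0; no alternative beats it.
Others report (6, 6, 14): truth gives 0; no alternative beats it.
(Checking all 64 profiles: 15 have a profitable deviation, 49 do not.)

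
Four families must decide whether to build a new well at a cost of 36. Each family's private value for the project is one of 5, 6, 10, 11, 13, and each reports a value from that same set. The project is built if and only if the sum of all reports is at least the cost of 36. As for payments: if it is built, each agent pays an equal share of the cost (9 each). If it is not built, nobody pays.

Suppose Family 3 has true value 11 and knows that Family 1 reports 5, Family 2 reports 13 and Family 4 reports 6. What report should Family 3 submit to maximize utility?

Report 5: project not built, utility 0.
Report 6: project not built, utility 0.
Report 10: project not built, utility 0.
Report 11: project not built, utility 0.
Report 13: project built, pays 9, utility 11 - 9 = 2.
The best choice is 13 with utility 2.

13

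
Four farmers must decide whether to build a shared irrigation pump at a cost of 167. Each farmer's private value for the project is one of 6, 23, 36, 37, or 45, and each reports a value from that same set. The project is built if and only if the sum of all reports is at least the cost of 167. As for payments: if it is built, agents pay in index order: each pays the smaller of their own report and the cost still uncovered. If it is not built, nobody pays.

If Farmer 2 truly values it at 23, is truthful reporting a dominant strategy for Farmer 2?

Check each profile of the others' reports and compare truth against every alternative report.
Others report (6, 6, 6): truth gives 0, best alternative gives 0.
Others report (6, 6, 23): truth gives 0, best alternative gives 0.
Others report (6, 6, 36): truth gives 0, best alternative gives 0.
Others report (6, 6, 37): truth gives 0, best alternative gives 0.
Others report (6, 6, 45): truth gives 0, best alternative gives 0.
Others report (6, 23, 6): truth gives 0, best alternative gives 0.
(Remaining 119 profiles checked similarly; truth is weakly best in each.)
In every case the truthful report is at least as good as any alternative, so it is a dominant strategy.

Yes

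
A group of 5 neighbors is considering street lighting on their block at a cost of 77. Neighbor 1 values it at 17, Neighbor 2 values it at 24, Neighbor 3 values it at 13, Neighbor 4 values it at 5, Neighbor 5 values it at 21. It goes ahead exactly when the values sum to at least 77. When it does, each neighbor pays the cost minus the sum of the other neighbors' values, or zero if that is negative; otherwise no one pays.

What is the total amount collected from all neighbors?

Total value 80 ≥ cost 77, so it is built.
Neighbor 1: others sum to 63; max(0, 77 - 63) = 14.
Neighbor 2: others sum to 56; max(0, 77 - 56) = 21.
Neighbor 3: others sum to 67; max(0, 77 - 67) = 10.
Neighbor 4: others sum to 75; max(0, 77 - 75) = 2.
Neighbor 5: others sum to 59; max(0, 77 - 59) = 18.
Total collected = 14 + 21 + 10 + 2 + 18 = 65.

65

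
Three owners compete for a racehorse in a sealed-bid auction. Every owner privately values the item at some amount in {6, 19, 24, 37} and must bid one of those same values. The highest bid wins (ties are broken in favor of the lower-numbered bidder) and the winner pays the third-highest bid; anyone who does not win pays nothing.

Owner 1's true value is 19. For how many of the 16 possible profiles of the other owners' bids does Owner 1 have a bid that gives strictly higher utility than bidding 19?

Others bid (6, 24): truth gives 0; bid 24 gives 13 > 0. Violating.
Others bid (6, 37): truth gives 0; bid 37 gives 13 > 0. Violating.
Others bid (24, 6): truth gives 0; bid 24 gives 13 > 0. Violating.
Others bid (37, 6): truth gives 0; bid 37 gives 13 > 0. Violating.
Others bid (6, 6): truth gives 13; no alternative beats it.
Others bid (6, 19): truth gives 13; no alternative beats it.
(Checking all 16 profiles: 4 have a profitable deviation, 12 do not.)

4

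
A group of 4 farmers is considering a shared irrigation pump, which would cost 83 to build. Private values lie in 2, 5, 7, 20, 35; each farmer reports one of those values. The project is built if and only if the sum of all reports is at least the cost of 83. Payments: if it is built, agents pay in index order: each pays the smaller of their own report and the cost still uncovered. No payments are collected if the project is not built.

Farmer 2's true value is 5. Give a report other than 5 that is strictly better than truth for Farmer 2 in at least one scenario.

2

Suppose Farmer 1 reports 20, Farmer 3 reports 35 and Farmer 4 reports 35.
Report 5: project built, pays 5, utility 5 - 5 = 0.
Report 2: project built, pays 2, utility 5 - 2 = 3.
So reporting 2 beats truth here (3 > 0).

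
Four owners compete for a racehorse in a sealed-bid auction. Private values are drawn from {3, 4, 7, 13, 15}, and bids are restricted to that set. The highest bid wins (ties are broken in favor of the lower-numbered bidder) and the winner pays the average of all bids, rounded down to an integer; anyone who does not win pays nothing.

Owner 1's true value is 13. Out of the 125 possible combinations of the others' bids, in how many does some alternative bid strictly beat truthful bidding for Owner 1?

Others bid (3, 3, 3): truth gives 8; bid 3 gives 10 > 8. Violating.
Others bid (3, 3, 4): truth gives 8; bid 4 gives 10 > 8. Violating.
Others bid (3, 3, 7): truth gives 7; bid 7 gives 8 > 7. Violating.
Others bid (3, 3, 15): truth gives 0; bid 15 gives 4 > 0. Violating.
Others bid (3, 3, 13): truth gives 5; no alternative beats it.
Others bid (3, 4, 13): truth gives 5; no alternative beats it.
(Checking all 125 profiles: 78 have a profitable deviation, 47 do not.)

78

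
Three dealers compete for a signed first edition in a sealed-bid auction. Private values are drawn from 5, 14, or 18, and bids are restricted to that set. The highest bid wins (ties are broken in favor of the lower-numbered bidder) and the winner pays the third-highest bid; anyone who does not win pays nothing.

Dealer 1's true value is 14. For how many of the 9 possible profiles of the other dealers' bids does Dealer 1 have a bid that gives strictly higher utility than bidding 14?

Others bid (5, 18): truth gives 0; bid 18 gives 9 > 0. Violating.
Others bid (18, 5): truth gives 0; bid 18 gives 9 > 0. Violating.
Others bid (5, 5): truth gives 9; no alternative beats it.
Others bid (5, 14): truth gives 9; no alternative beats it.
(Checking all 9 profiles: 2 have a profitable deviation, 7 do not.)

2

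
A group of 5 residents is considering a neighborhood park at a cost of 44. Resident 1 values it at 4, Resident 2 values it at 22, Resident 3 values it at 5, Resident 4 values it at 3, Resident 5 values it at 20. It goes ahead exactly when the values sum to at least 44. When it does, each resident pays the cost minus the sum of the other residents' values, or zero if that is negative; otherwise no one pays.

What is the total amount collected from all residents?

Total value 54 ≥ cost 44, so it is built.
Resident 1: others sum to 50; max(0, 44 - 50) = 0.
Resident 2: others sum to 32; max(0, 44 - 32) = 12.
Resident 3: others sum to 49; max(0, 44 - 49) = 0.
Resident 4: others sum to 51; max(0, 44 - 51) = 0.
Resident 5: others sum to 34; max(0, 44 - 34) = 10.
Total collected = 0 + 12 + 0 + 0 + 10 = 22.

22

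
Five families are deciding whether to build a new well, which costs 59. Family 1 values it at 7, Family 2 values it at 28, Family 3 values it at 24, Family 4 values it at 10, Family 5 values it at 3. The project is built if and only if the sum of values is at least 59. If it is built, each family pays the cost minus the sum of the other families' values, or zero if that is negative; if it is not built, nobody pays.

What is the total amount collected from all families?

Total value 72 ≥ cost 59, so it is built.
Family 1: others sum to 65; max(0, 59 - 65) = 0.
Family 2: others sum to 44; max(0, 59 - 44) = 15.
Family 3: others sum to 48; max(0, 59 - 48) = 11.
Family 4: others sum to 62; max(0, 59 - 62) = 0.
Family 5: others sum to 69; max(0, 59 - 69) = 0.
Total collected = 0 + 15 + 11 + 0 + 0 = 26.

26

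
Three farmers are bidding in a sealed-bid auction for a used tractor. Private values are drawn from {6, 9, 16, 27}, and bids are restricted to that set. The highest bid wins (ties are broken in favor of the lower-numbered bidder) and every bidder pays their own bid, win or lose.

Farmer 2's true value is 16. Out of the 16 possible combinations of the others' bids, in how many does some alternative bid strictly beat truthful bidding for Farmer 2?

12

Others bid (6, 6): truth gives 0; bid 9 gives 7 > 0. Violating.
Others bid (6, 9): truth gives 0; bid 9 gives 7 > 0. Violating.
Others bid (6, 27): truth gives -16; bid 6 gives -6 > -16. Violating.
Others bid (9, 27): truth gives -16; bid 6 gives -6 > -16. Violating.
Others bid (6, 16): truth gives 0; no alternative beats it.
Others bid (9, 6): truth gives 0; no alternative beats it.
(Checking all 16 profiles: 12 have a profitable deviation, 4 do not.)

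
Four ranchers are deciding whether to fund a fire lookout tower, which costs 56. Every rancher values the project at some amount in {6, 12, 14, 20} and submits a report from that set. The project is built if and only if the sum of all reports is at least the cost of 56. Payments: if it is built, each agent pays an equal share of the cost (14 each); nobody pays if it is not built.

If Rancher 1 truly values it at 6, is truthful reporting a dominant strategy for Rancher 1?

Yes

Check each profile of the others' reports and compare truth against every alternative report.
Others report (6, 20, 20): truth gives 0, best alternative gives -8.
Others report (12, 12, 20): truth gives 0, best alternative gives -8.
Others report (12, 14, 20): truth gives 0, best alternative gives -8.
Others report (12, 20, 12): truth gives 0, best alternative gives -8.
Others report (12, 20, 14): truth gives 0, best alternative gives -8.
Others report (14, 12, 20): truth gives 0, best alternative gives -8.
(Remaining 58 profiles checked similarly; truth is weakly best in each.)
In every case the truthful report is at least as good as any alternative, so it is a dominant strategy.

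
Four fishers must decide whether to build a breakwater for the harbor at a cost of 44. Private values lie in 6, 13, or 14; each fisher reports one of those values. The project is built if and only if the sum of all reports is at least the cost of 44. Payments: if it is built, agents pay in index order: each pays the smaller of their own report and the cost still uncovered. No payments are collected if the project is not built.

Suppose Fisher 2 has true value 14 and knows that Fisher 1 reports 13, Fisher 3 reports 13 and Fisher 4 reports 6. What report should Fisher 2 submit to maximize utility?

13

Report 6: project not built, utility 0.
Report 13: project built, pays 13, utility 14 - 13 = 1.
Report 14: project built, pays 14, utility 14 - 14 = 0.
The best choice is 13 with utility 1.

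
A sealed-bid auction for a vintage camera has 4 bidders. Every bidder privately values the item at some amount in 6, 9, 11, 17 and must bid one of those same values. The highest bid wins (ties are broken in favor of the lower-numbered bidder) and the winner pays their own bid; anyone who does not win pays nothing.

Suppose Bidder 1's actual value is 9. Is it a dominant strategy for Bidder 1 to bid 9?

No

Consider the case where Bidder 2 bids 6, Bidder 3 bids 6 and Bidder 4 bids 6.
Truthful bid 9: wins, pays 9, utility 9 - 9 = 0.
Bid 6 instead: wins, pays 6, utility 9 - 6 = 3.
Since 3 > 0, bidding 6 is strictly better here, so truthful bidding is not dominant.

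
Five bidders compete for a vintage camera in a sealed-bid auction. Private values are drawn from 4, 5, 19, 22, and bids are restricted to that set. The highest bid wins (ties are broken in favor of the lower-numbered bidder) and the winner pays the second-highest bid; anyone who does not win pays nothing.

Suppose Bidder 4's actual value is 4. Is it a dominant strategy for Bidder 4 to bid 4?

Yes

Check each profile of the others' bids and compare truth against every alternative bid.
Others bid (4, 4, 4, 5): truth gives 0, best alternative gives -1.
Others bid (4, 4, 4, 4): truth gives 0, best alternative gives 0.
Others bid (4, 4, 4, 19): truth gives 0, best alternative gives 0.
Others bid (4, 4, 4, 22): truth gives 0, best alternative gives 0.
Others bid (4, 4, 5, 4): truth gives 0, best alternative gives 0.
Others bid (4, 4, 5, 5): truth gives 0, best alternative gives 0.
(Remaining 250 profiles checked similarly; truth is weakly best in each.)
In every case the truthful bid is at least as good as any alternative, so it is a dominant strategy.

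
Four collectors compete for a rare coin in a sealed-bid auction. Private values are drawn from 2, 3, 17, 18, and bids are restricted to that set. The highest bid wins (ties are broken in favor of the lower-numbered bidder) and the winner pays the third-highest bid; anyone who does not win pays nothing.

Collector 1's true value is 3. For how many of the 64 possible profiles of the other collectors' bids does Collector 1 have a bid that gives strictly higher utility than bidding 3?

6

Others bid (2, 2, 17): truth gives 0; bid 17 gives 1 > 0. Violating.
Others bid (2, 2, 18): truth gives 0; bid 18 gives 1 > 0. Violating.
Others bid (2, 17, 2): truth gives 0; bid 17 gives 1 > 0. Violating.
Others bid (2, 18, 2): truth gives 0; bid 18 gives 1 > 0. Violating.
Others bid (2, 2, 2): truth gives 1; no alternative beats it.
Others bid (2, 2, 3): truth gives 1; no alternative beats it.
(Checking all 64 profiles: 6 have a profitable deviation, 58 do not.)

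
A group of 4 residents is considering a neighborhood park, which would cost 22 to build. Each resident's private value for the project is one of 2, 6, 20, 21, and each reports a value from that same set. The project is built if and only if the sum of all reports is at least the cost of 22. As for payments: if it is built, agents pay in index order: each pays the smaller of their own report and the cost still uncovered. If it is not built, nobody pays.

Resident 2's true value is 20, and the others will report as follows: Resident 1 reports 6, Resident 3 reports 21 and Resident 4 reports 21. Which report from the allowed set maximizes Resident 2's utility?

Report 2: project built, pays 2, utility 20 - 2 = 18.
Report 6: project built, pays 6, utility 20 - 6 = 14.
Report 20: project built, pays 16, utility 20 - 16 = 4.
Report 21: project built, pays 16, utility 20 - 16 = 4.
The best choice is 2 with utility 18.

2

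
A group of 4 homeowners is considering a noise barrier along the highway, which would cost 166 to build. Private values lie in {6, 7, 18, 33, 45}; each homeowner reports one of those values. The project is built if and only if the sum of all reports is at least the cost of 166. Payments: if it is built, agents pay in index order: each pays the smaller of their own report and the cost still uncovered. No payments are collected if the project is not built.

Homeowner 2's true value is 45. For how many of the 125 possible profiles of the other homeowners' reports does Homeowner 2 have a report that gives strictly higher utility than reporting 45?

Others report (45, 45, 45): truth gives 0; report 33 gives 12 > 0. Violating.
Others report (6, 6, 6): truth gives 0; no alternative beats it.
Others report (6, 6, 7): truth gives 0; no alternative beats it.
(Checking all 125 profiles: 1 has a profitable deviation, 124 do not.)

1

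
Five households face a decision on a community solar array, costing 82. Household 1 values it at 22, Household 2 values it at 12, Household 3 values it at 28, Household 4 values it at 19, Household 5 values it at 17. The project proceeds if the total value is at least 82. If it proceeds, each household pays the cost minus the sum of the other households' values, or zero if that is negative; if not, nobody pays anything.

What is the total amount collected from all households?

22

Total value 98 ≥ cost 82, so it is built.
Household 1: others sum to 76; max(0, 82 - 76) = 6.
Household 2: others sum to 86; max(0, 82 - 86) = 0.
Household 3: others sum to 70; max(0, 82 - 70) = 12.
Household 4: others sum to 79; max(0, 82 - 79) = 3.
Household 5: others sum to 81; max(0, 82 - 81) = 1.
Total collected = 6 + 0 + 12 + 3 + 1 = 22.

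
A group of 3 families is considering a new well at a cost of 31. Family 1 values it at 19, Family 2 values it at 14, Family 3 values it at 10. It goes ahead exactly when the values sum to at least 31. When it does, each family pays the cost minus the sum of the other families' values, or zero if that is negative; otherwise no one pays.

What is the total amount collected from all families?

Total value 43 ≥ cost 31, so it is built.
Family 1: others sum to 24; max(0, 31 - 24) = 7.
Family 2: others sum to 29; max(0, 31 - 29) = 2.
Family 3: others sum to 33; max(0, 31 - 33) = 0.
Total collected = 7 + 2 + 0 = 9.

9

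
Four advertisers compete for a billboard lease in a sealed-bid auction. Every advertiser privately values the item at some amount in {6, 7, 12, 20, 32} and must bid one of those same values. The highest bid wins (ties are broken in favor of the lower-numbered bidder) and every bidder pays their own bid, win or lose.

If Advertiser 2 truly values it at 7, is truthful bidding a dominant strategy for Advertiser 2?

Consider the case where Advertiser 1 bids 6, Advertiser 3 bids 6 and Advertiser 4 bids 12.
Truthful bid 7: loses but pays 7, utility -7.
Bid 6 instead: loses but pays 6, utility -6.
Since -6 > -7, bidding 6 is strictly better here, so truthful bidding is not dominant.

No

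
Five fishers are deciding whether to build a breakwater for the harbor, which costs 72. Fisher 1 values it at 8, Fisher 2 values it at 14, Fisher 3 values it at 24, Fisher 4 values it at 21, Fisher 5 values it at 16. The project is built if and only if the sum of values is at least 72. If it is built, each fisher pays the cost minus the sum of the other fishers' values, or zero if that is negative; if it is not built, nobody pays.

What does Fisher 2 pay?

Total value 83 ≥ cost 72, so the project is built.
The other fishers' values sum to 69.
Cost minus that sum is 72 - 69 = 3.

3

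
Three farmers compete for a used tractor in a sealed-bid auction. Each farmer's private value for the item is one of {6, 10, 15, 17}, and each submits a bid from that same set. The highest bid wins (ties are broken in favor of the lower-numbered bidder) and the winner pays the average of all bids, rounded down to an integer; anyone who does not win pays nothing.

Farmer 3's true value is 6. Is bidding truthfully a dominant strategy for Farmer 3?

Yes

Check each profile of the others' bids and compare truth against every alternative bid.
Others bid (6, 6): truth gives 0, best alternative gives -1.
Others bid (6, 10): truth gives 0, best alternative gives 0.
Others bid (6, 15): truth gives 0, best alternative gives 0.
Others bid (6, 17): truth gives 0, best alternative gives 0.
Others bid (10, 6): truth gives 0, best alternative gives 0.
Others bid (10, 10): truth gives 0, best alternative gives 0.
(Remaining 10 profiles checked similarly; truth is weakly best in each.)
In every case the truthful bid is at least as good as any alternative, so it is a dominant strategy.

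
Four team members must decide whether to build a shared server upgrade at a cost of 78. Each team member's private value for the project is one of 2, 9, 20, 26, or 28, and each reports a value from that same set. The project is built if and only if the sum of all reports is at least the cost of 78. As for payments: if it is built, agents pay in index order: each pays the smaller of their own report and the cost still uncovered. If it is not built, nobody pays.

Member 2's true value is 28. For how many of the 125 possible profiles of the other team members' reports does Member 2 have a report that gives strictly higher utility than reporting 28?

63

Others report (2, 26, 26): truth gives 0; report 26 gives 2 > 0. Violating.
Others report (2, 26, 28): truth gives 0; report 26 gives 2 > 0. Violating.
Others report (2, 28, 26): truth gives 0; report 26 gives 2 > 0. Violating.
Others report (2, 28, 28): truth gives 0; report 20 gives 8 > 0. Violating.
Others report (2, 2, 2): truth gives 0; no alternative beats it.
Others report (2, 2, 9): truth gives 0; no alternative beats it.
(Checking all 125 profiles: 63 have a profitable deviation, 62 do not.)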